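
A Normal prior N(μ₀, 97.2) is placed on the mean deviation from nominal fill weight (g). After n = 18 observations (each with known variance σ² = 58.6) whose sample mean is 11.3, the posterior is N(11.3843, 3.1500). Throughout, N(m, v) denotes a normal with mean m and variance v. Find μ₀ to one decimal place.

μ₀ = 13.9

With known observation variance, the Normal–Normal posterior has precision τ_n = τ₀ + n/σ² and mean μ_n = (τ₀μ₀ + (n/σ²)x̄)/τ_n.
Here τ₀ = 1/97.2 = 0.010288 and τ_data = 18/58.6 = 0.307167, so τ_n = 0.317455.
Rearranging for μ₀: μ₀ = (μ_n·τ_n − τ_data·x̄)/τ₀ = (11.3843·0.317455 − 0.307167·11.3) / 0.010288 = 0.143016/0.010288 ≈ 13.9.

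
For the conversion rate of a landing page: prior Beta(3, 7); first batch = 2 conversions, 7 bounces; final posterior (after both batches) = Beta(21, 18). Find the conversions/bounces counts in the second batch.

Sequential conjugate updates are equivalent to a single update on the pooled data, so total successes = posterior α − prior α and total failures = posterior β − prior β.
Total across both batches: 21−3=18 conversions, 18−7=11 bounces.
Subtract the first batch: 18−2=16 conversions and 11−7=4 bounces.

16 conversions and 4 bounces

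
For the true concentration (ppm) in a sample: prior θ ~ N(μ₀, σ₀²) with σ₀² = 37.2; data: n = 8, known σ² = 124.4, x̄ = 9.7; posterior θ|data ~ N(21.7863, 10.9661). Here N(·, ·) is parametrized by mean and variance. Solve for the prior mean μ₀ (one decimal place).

μ₀ = 50.7

With known observation variance, the Normal–Normal posterior has precision τ_n = τ₀ + n/σ² and mean μ_n = (τ₀μ₀ + (n/σ²)x̄)/τ_n.
Here τ₀ = 1/37.2 = 0.026882 and τ_data = 8/124.4 = 0.064309, so τ_n = 0.091191.
Rearranging for μ₀: μ₀ = (μ_n·τ_n − τ_data·x̄)/τ₀ = (21.7863·0.091191 − 0.064309·9.7) / 0.026882 = 1.362917/0.026882 ≈ 50.7.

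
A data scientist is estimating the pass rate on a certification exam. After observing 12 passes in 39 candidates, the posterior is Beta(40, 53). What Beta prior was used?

Beta(28, 26)

Under Beta–binomial conjugacy the posterior parameters are (a+s, b+f).
So a = 40 − 12 = 28 and b = 53 − 27 = 26.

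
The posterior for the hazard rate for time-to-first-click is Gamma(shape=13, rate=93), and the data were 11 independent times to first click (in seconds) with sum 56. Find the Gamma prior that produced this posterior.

Gamma(shape=2, rate=37)

Gamma–exponential conjugacy: posterior shape = α + n, posterior rate = β + Σtᵢ.
So α = 13 − 11 = 2 and β = 93 − 56 = 37.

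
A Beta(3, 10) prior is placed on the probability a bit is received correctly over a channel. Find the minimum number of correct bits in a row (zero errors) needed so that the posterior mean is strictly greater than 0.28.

After k correct bits and 0 errors the posterior is Beta(3+k, 10), with mean (3+k)/(3+10+k).
Set (3+k)/(13+k) > 0.28 and solve: k > (0.28·13 − 3)/(1 − 0.28) = 0.889.
The smallest integer exceeding 0.889 is 1, and checking k=1: (4)/(14) = 0.2857 > 0.28.

k = 1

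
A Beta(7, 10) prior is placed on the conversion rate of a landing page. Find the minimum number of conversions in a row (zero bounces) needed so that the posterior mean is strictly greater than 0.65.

After k conversions and 0 bounces the posterior is Beta(7+k, 10), with mean (7+k)/(7+10+k).
Set (7+k)/(17+k) > 0.65 and solve: k > (0.65·17 − 7)/(1 − 0.65) = 11.571.
The smallest integer exceeding 11.571 is 12.

k = 12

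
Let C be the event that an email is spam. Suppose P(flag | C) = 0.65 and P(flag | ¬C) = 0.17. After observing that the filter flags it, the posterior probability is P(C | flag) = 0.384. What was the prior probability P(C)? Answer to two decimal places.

P(C) = 0.14

Bayes' rule in odds form gives O(C|E) = O(C)·[P(E|C)/P(E|¬C)], hence O(C) = O(C|E)/LR.
Posterior odds = 0.384/(1−0.384) = 0.6234. LR = 0.65/0.17 = 3.8235.
Prior odds = 0.6234/3.8235 = 0.1630, so P(C) = 0.1630/(1+0.1630) ≈ 0.14.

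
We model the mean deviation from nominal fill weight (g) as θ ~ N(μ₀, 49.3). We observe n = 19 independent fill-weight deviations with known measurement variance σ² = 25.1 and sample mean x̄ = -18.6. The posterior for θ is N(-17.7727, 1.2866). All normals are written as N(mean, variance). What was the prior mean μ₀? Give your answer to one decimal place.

With known observation variance, the Normal–Normal posterior has precision τ_n = τ₀ + n/σ² and mean μ_n = (τ₀μ₀ + (n/σ²)x̄)/τ_n.
Here τ₀ = 1/49.3 = 0.020284 and τ_data = 19/25.1 = 0.756972, so τ_n = 0.777256.
Rearranging for μ₀: μ₀ = (μ_n·τ_n − τ_data·x̄)/τ₀ = (-17.7727·0.777256 − 0.756972·-18.6) / 0.020284 = 0.265741/0.020284 ≈ 13.1.

μ₀ = 13.1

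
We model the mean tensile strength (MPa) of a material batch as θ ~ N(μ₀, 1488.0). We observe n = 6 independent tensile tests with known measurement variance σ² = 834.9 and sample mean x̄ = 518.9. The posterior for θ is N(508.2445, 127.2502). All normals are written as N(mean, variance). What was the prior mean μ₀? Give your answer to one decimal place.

μ₀ = 394.3

The posterior mean is a precision-weighted average: μ_n = (τ₀μ₀ + τ_data·x̄)/(τ₀+τ_data), with τ₀=1/σ₀² and τ_data=n/σ².
Here τ₀ = 1/1488.0 = 0.000672 and τ_data = 6/834.9 = 0.007186, so τ_n = 0.007858.
Rearranging for μ₀: μ₀ = (μ_n·τ_n − τ_data·x̄)/τ₀ = (508.2445·0.007858 − 0.007186·518.9) / 0.000672 = 0.264970/0.000672 ≈ 394.3.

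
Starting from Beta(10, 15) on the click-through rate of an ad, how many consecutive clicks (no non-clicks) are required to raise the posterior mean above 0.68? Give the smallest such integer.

k = 22

After k clicks and 0 non-clicks the posterior is Beta(10+k, 15), with mean (10+k)/(10+15+k).
Set (10+k)/(25+k) > 0.68 and solve: k > (0.68·25 − 10)/(1 − 0.68) = 21.875.
The smallest integer exceeding 21.875 is 22.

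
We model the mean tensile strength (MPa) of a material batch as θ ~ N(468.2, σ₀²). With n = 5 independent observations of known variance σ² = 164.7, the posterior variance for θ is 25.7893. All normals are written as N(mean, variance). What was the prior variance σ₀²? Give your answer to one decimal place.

Posterior precision equals prior precision plus data precision: 1/σ_n² = 1/σ₀² + n/σ².
So 1/σ₀² = 1/25.7893 − 5/164.7 = 0.038776 − 0.030358 = 0.008418.
Hence σ₀² = 1/0.008418 ≈ 118.8.

σ₀² = 118.8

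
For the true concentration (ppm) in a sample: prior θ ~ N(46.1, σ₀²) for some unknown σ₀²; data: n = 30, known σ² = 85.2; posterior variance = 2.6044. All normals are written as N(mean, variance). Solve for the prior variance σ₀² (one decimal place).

Posterior precision equals prior precision plus data precision: 1/σ_n² = 1/σ₀² + n/σ².
So 1/σ₀² = 1/2.6044 − 30/85.2 = 0.383966 − 0.352113 = 0.031853.
Hence σ₀² = 1/0.031853 ≈ 31.4.

σ₀² = 31.4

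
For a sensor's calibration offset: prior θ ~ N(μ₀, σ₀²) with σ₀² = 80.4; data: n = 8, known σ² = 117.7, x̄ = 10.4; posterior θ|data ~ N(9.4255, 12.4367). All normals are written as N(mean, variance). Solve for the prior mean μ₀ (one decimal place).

With known observation variance, the Normal–Normal posterior has precision τ_n = τ₀ + n/σ² and mean μ_n = (τ₀μ₀ + (n/σ²)x̄)/τ_n.
Here τ₀ = 1/80.4 = 0.012438 and τ_data = 8/117.7 = 0.067969, so τ_n = 0.080407.
Rearranging for μ₀: μ₀ = (μ_n·τ_n − τ_data·x̄)/τ₀ = (9.4255·0.080407 − 0.067969·10.4) / 0.012438 = 0.050999/0.012438 ≈ 4.1.

μ₀ = 4.1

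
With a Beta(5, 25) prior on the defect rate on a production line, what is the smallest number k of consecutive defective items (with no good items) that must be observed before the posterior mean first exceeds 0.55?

After k defective items and 0 good items the posterior is Beta(5+k, 25), with mean (5+k)/(5+25+k).
Set (5+k)/(30+k) > 0.55 and solve: k > (0.55·30 − 5)/(1 − 0.55) = 25.556.
The smallest integer exceeding 25.556 is 26, and checking k=26: (31)/(56) = 0.5536 > 0.55.

k = 26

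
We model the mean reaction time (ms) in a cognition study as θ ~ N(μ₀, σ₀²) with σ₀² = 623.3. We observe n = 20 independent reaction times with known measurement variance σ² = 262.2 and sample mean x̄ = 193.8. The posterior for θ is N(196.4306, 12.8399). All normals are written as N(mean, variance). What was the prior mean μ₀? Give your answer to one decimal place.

The posterior mean is a precision-weighted average: μ_n = (τ₀μ₀ + τ_data·x̄)/(τ₀+τ_data), with τ₀=1/σ₀² and τ_data=n/σ².
Here τ₀ = 1/623.3 = 0.001604 and τ_data = 20/262.2 = 0.076278, so τ_n = 0.077882.
Rearranging for μ₀: μ₀ = (μ_n·τ_n − τ_data·x̄)/τ₀ = (196.4306·0.077882 − 0.076278·193.8) / 0.001604 = 0.515732/0.001604 ≈ 321.5.

μ₀ = 321.5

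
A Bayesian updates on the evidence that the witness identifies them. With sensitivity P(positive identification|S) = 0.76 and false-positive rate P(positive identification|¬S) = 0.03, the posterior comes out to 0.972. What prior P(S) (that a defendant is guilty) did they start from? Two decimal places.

Bayes' rule in odds form gives O(S|E) = O(S)·[P(E|S)/P(E|¬S)], hence O(S) = O(S|E)/LR.
Posterior odds = 0.972/(1−0.972) = 34.7143. LR = 0.76/0.03 = 25.3333.
Prior odds = 34.7143/25.3333 = 1.3703, so P(S) = 1.3703/(1+1.3703) ≈ 0.58.

P(S) = 0.58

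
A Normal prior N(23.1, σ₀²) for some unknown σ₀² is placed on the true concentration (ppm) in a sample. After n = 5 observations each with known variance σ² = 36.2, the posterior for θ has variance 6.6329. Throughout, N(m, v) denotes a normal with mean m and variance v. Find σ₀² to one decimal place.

Posterior precision equals prior precision plus data precision: 1/σ_n² = 1/σ₀² + n/σ².
So 1/σ₀² = 1/6.6329 − 5/36.2 = 0.150764 − 0.138122 = 0.012642.
Hence σ₀² = 1/0.012642 ≈ 79.1.

σ₀² = 79.1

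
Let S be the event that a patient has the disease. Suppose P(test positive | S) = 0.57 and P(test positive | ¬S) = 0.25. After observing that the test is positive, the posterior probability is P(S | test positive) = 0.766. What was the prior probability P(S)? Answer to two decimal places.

P(S) = 0.59

In odds form, posterior odds = prior odds × likelihood ratio, so prior odds = posterior odds ÷ LR.
Posterior odds = 0.766/(1−0.766) = 3.2735. LR = 0.57/0.25 = 2.2800.
Prior odds = 3.2735/2.2800 = 1.4357, so P(S) = 1.4357/(1+1.4357) ≈ 0.59.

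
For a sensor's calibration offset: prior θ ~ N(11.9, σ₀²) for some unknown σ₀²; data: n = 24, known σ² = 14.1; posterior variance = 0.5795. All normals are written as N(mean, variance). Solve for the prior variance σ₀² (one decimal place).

Posterior precision equals prior precision plus data precision: 1/σ_n² = 1/σ₀² + n/σ².
So 1/σ₀² = 1/0.5795 − 24/14.1 = 1.725626 − 1.702128 = 0.023498.
Hence σ₀² = 1/0.023498 ≈ 42.6.

σ₀² = 42.6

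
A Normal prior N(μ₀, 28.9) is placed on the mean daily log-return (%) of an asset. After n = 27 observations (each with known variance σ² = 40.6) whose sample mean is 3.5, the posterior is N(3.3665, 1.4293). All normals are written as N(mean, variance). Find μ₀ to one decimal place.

μ₀ = 0.8

With known observation variance, the Normal–Normal posterior has precision τ_n = τ₀ + n/σ² and mean μ_n = (τ₀μ₀ + (n/σ²)x̄)/τ_n.
Here τ₀ = 1/28.9 = 0.034602 and τ_data = 27/40.6 = 0.665025, so τ_n = 0.699627.
Rearranging for μ₀: μ₀ = (μ_n·τ_n − τ_data·x̄)/τ₀ = (3.3665·0.699627 − 0.665025·3.5) / 0.034602 = 0.027707/0.034602 ≈ 0.8.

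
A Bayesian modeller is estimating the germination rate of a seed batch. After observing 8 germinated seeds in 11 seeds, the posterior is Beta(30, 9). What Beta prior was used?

Beta(22, 6)

Under Beta–binomial conjugacy the posterior parameters are (a+s, b+f).
Subtract the data counts: 30−8=22, 9−3=6.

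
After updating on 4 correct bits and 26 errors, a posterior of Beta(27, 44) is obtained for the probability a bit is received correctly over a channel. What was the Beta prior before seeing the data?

Beta is conjugate to the binomial likelihood: posterior = Beta(a+s, b+f).
Subtract the data counts: 27−4=23, 44−26=18.

Beta(23, 18)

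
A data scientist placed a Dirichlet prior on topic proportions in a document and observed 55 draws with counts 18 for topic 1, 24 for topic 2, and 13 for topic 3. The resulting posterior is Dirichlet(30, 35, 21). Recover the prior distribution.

For a Dirichlet(α) prior with multinomial counts c, the posterior is Dirichlet(α + c) componentwise.
Subtract each count from the matching posterior parameter: 30−18=12, 35−24=11, 21−13=8.

Dirichlet(12, 11, 8)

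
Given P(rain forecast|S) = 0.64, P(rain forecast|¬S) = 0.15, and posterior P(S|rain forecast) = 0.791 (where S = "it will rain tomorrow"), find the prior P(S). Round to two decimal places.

P(S) = 0.47

Bayes' rule in odds form gives O(S|E) = O(S)·[P(E|S)/P(E|¬S)], hence O(S) = O(S|E)/LR.
Posterior odds = 0.791/(1−0.791) = 3.7847. LR = 0.64/0.15 = 4.2667.
Prior odds = 3.7847/4.2667 = 0.8870, so P(S) = 0.8870/(1+0.8870) ≈ 0.47.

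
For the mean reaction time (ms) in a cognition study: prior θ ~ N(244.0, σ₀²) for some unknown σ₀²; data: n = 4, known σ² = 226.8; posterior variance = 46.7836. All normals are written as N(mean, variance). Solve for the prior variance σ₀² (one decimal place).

For the Normal–Normal model with known σ², precisions add: τ_n = τ₀ + n/σ².
So 1/σ₀² = 1/46.7836 − 4/226.8 = 0.021375 − 0.017637 = 0.003738.
Hence σ₀² = 1/0.003738 ≈ 267.5.

σ₀² = 267.5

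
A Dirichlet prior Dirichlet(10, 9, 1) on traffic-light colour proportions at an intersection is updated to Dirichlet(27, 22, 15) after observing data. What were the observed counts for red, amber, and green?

For a Dirichlet(α) prior with multinomial counts c, the posterior is Dirichlet(α + c) componentwise.
Counts are posterior − prior componentwise: 27−10=17, 22−9=13, 15−1=14.

counts (17, 13, 14)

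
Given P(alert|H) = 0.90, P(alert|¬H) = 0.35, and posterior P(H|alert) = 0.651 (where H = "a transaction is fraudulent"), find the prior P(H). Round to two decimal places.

P(H) = 0.42

In odds form, posterior odds = prior odds × likelihood ratio, so prior odds = posterior odds ÷ LR.
Posterior odds = 0.651/(1−0.651) = 1.8653. LR = 0.90/0.35 = 2.5714.
Prior odds = 1.8653/2.5714 = 0.7254, so P(H) = 0.7254/(1+0.7254) ≈ 0.42.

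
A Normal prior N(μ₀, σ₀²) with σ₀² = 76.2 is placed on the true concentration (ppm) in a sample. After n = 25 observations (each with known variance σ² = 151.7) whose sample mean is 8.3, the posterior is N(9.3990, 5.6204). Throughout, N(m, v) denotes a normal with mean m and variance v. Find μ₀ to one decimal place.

With known observation variance, the Normal–Normal posterior has precision τ_n = τ₀ + n/σ² and mean μ_n = (τ₀μ₀ + (n/σ²)x̄)/τ_n.
Here τ₀ = 1/76.2 = 0.013123 and τ_data = 25/151.7 = 0.164799, so τ_n = 0.177922.
Rearranging for μ₀: μ₀ = (μ_n·τ_n − τ_data·x̄)/τ₀ = (9.3990·0.177922 − 0.164799·8.3) / 0.013123 = 0.304457/0.013123 ≈ 23.2.

μ₀ = 23.2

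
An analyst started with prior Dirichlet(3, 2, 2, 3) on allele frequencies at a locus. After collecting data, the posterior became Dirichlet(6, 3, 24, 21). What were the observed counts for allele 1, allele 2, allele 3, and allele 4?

counts (3, 1, 22, 18)

For a Dirichlet(α) prior with multinomial counts c, the posterior is Dirichlet(α + c) componentwise.
Counts are posterior − prior componentwise: 6−3=3, 3−2=1, 24−2=22, 21−3=18.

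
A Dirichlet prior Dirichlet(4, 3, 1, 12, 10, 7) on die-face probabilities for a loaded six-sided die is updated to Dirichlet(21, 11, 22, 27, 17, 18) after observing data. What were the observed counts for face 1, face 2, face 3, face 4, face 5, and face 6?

For a Dirichlet(α) prior with multinomial counts c, the posterior is Dirichlet(α + c) componentwise.
Counts are posterior − prior componentwise: 21−4=17, 11−3=8, 22−1=21, 27−12=15, 17−10=7, 18−7=11.

counts (17, 8, 21, 15, 7, 11)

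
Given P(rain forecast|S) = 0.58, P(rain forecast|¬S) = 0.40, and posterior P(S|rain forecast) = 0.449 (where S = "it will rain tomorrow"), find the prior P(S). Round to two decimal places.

P(S) = 0.36

Bayes' rule in odds form gives O(S|E) = O(S)·[P(E|S)/P(E|¬S)], hence O(S) = O(S|E)/LR.
Posterior odds = 0.449/(1−0.449) = 0.8149. LR = 0.58/0.40 = 1.4500.
Prior odds = 0.8149/1.4500 = 0.5620, so P(S) = 0.5620/(1+0.5620) ≈ 0.36.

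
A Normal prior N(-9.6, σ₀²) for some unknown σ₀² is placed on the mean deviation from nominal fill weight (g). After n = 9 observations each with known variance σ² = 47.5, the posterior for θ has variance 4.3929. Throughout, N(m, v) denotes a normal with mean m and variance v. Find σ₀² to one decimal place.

For the Normal–Normal model with known σ², precisions add: τ_n = τ₀ + n/σ².
So 1/σ₀² = 1/4.3929 − 9/47.5 = 0.227640 − 0.189474 = 0.038166.
Hence σ₀² = 1/0.038166 ≈ 26.2.

σ₀² = 26.2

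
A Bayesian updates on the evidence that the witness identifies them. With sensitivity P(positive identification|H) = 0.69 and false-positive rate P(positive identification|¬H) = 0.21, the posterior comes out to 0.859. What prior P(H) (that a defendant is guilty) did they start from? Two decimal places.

P(H) = 0.65

In odds form, posterior odds = prior odds × likelihood ratio, so prior odds = posterior odds ÷ LR.
Posterior odds = 0.859/(1−0.859) = 6.0922. LR = 0.69/0.21 = 3.2857.
Prior odds = 6.0922/3.2857 = 1.8542, so P(H) = 1.8542/(1+1.8542) ≈ 0.65.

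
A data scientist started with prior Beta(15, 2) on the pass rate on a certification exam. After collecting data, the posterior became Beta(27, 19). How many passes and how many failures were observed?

Under Beta–binomial conjugacy the posterior parameters are (α+s, β+f).
Match parameters: s=27−15=12, f=19−2=17.

12 passes and 17 failures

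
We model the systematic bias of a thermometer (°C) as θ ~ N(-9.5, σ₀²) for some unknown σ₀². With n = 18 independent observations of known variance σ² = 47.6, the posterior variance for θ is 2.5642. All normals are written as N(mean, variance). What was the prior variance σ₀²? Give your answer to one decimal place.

σ₀² = 84.5

For the Normal–Normal model with known σ², precisions add: τ_n = τ₀ + n/σ².
So 1/σ₀² = 1/2.5642 − 18/47.6 = 0.389985 − 0.378151 = 0.011834.
Hence σ₀² = 1/0.011834 ≈ 84.5.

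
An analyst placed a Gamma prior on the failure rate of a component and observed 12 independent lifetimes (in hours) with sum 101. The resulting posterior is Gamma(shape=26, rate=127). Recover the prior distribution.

Gamma(shape=14, rate=26)

For an exponential likelihood with a Gamma(α, β) prior on the rate, n observations with total T give posterior Gamma(α+n, β+T).
So α = 26 − 12 = 14 and β = 127 − 101 = 26.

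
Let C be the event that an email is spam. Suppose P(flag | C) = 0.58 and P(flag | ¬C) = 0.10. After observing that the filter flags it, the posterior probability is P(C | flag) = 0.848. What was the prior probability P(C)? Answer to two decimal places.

In odds form, posterior odds = prior odds × likelihood ratio, so prior odds = posterior odds ÷ LR.
Posterior odds = 0.848/(1−0.848) = 5.5789. LR = 0.58/0.10 = 5.8000.
Prior odds = 5.5789/5.8000 = 0.9619, so P(C) = 0.9619/(1+0.9619) ≈ 0.49.

P(C) = 0.49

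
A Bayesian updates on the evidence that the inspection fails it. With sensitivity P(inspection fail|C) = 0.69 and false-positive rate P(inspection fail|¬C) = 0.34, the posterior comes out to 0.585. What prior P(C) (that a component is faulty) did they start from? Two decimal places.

Bayes' rule in odds form gives O(C|E) = O(C)·[P(E|C)/P(E|¬C)], hence O(C) = O(C|E)/LR.
Posterior odds = 0.585/(1−0.585) = 1.4096. LR = 0.69/0.34 = 2.0294.
Prior odds = 1.4096/2.0294 = 0.6946, so P(C) = 0.6946/(1+0.6946) ≈ 0.41.

P(C) = 0.41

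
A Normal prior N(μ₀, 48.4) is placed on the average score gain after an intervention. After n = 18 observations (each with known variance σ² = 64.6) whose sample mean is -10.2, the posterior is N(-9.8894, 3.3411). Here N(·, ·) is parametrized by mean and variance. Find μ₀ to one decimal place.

μ₀ = -5.7

With known observation variance, the Normal–Normal posterior has precision τ_n = τ₀ + n/σ² and mean μ_n = (τ₀μ₀ + (n/σ²)x̄)/τ_n.
Here τ₀ = 1/48.4 = 0.020661 and τ_data = 18/64.6 = 0.278638, so τ_n = 0.299299.
Rearranging for μ₀: μ₀ = (μ_n·τ_n − τ_data·x̄)/τ₀ = (-9.8894·0.299299 − 0.278638·-10.2) / 0.020661 = -0.117780/0.020661 ≈ -5.7.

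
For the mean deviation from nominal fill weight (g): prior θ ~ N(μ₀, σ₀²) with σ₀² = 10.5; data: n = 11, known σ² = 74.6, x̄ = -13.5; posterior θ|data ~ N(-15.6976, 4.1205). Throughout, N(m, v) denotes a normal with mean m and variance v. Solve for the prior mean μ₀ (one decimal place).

μ₀ = -19.1

With known observation variance, the Normal–Normal posterior has precision τ_n = τ₀ + n/σ² and mean μ_n = (τ₀μ₀ + (n/σ²)x̄)/τ_n.
Here τ₀ = 1/10.5 = 0.095238 and τ_data = 11/74.6 = 0.147453, so τ_n = 0.242691.
Rearranging for μ₀: μ₀ = (μ_n·τ_n − τ_data·x̄)/τ₀ = (-15.6976·0.242691 − 0.147453·-13.5) / 0.095238 = -1.819051/0.095238 ≈ -19.1.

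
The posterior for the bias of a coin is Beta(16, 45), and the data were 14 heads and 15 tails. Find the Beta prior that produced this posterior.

Beta is conjugate to the binomial likelihood: posterior = Beta(α+s, β+f).
So α = 16 − 14 = 2 and β = 45 − 15 = 30.

Beta(2, 30)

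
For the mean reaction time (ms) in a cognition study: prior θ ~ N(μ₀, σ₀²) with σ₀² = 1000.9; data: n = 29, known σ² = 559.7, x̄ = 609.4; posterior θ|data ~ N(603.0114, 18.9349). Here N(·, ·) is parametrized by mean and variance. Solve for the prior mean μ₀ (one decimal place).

μ₀ = 271.7

With known observation variance, the Normal–Normal posterior has precision τ_n = τ₀ + n/σ² and mean μ_n = (τ₀μ₀ + (n/σ²)x̄)/τ_n.
Here τ₀ = 1/1000.9 = 0.000999 and τ_data = 29/559.7 = 0.051813, so τ_n = 0.052812.
Rearranging for μ₀: μ₀ = (μ_n·τ_n − τ_data·x̄)/τ₀ = (603.0114·0.052812 − 0.051813·609.4) / 0.000999 = 0.271396/0.000999 ≈ 271.7.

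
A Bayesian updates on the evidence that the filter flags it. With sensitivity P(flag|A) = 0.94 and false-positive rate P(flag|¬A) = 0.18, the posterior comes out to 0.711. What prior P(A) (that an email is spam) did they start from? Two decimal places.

In odds form, posterior odds = prior odds × likelihood ratio, so prior odds = posterior odds ÷ LR.
Posterior odds = 0.711/(1−0.711) = 2.4602. LR = 0.94/0.18 = 5.2222.
Prior odds = 2.4602/5.2222 = 0.4711, so P(A) = 0.4711/(1+0.4711) ≈ 0.32.

P(A) = 0.32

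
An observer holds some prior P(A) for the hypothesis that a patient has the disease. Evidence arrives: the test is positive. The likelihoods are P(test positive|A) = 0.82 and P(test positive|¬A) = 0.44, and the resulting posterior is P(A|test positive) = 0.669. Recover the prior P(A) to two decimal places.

Bayes' rule in odds form gives O(A|E) = O(A)·[P(E|A)/P(E|¬A)], hence O(A) = O(A|E)/LR.
Posterior odds = 0.669/(1−0.669) = 2.0211. LR = 0.82/0.44 = 1.8636.
Prior odds = 2.0211/1.8636 = 1.0845, so P(A) = 1.0845/(1+1.0845) ≈ 0.52.

P(A) = 0.52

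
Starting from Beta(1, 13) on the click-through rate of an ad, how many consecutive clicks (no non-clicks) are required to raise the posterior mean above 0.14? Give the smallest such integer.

After k clicks and 0 non-clicks the posterior is Beta(1+k, 13), with mean (1+k)/(1+13+k).
Set (1+k)/(14+k) > 0.14 and solve: k > (0.14·14 − 1)/(1 − 0.14) = 1.116.
The smallest integer exceeding 1.116 is 2, and checking k=2: (3)/(16) = 0.1875 > 0.14.

k = 2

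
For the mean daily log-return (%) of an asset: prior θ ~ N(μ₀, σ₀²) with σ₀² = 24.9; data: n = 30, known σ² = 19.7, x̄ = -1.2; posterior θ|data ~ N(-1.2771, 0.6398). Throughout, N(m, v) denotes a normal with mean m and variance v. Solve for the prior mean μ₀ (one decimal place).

The posterior mean is a precision-weighted average: μ_n = (τ₀μ₀ + τ_data·x̄)/(τ₀+τ_data), with τ₀=1/σ₀² and τ_data=n/σ².
Here τ₀ = 1/24.9 = 0.040161 and τ_data = 30/19.7 = 1.522843, so τ_n = 1.563004.
Rearranging for μ₀: μ₀ = (μ_n·τ_n − τ_data·x̄)/τ₀ = (-1.2771·1.563004 − 1.522843·-1.2) / 0.040161 = -0.168701/0.040161 ≈ -4.2.

μ₀ = -4.2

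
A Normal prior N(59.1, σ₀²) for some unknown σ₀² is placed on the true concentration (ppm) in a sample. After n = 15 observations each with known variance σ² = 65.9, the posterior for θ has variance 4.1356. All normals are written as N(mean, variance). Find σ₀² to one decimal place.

Posterior precision equals prior precision plus data precision: 1/σ_n² = 1/σ₀² + n/σ².
So 1/σ₀² = 1/4.1356 − 15/65.9 = 0.241803 − 0.227618 = 0.014185.
Hence σ₀² = 1/0.014185 ≈ 70.5.

σ₀² = 70.5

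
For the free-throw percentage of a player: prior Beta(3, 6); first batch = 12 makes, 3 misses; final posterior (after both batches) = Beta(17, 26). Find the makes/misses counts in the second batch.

2 makes and 17 misses

Because Beta–binomial updating is additive in the counts, the combined data contributed (α_post−α_prior, β_post−β_prior) successes and failures.
Total across both batches: 17−3=14 makes, 26−6=20 misses.
Subtract the first batch: 14−12=2 makes and 20−3=17 misses.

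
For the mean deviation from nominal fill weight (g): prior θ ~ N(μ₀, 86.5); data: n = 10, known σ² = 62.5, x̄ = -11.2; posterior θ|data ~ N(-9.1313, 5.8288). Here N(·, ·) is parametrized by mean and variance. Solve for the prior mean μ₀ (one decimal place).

μ₀ = 19.5

The posterior mean is a precision-weighted average: μ_n = (τ₀μ₀ + τ_data·x̄)/(τ₀+τ_data), with τ₀=1/σ₀² and τ_data=n/σ².
Here τ₀ = 1/86.5 = 0.011561 and τ_data = 10/62.5 = 0.160000, so τ_n = 0.171561.
Rearranging for μ₀: μ₀ = (μ_n·τ_n − τ_data·x̄)/τ₀ = (-9.1313·0.171561 − 0.160000·-11.2) / 0.011561 = 0.225425/0.011561 ≈ 19.5.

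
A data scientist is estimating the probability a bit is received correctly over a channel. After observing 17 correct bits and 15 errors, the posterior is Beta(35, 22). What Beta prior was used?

Under Beta–binomial conjugacy the posterior parameters are (a+s, b+f).
So a = 35 − 17 = 18 and b = 22 − 15 = 7.

Beta(18, 7)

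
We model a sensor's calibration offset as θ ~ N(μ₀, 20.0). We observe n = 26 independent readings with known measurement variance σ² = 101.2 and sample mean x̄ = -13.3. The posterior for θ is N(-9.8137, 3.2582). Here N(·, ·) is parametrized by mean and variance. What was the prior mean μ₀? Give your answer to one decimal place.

With known observation variance, the Normal–Normal posterior has precision τ_n = τ₀ + n/σ² and mean μ_n = (τ₀μ₀ + (n/σ²)x̄)/τ_n.
Here τ₀ = 1/20.0 = 0.050000 and τ_data = 26/101.2 = 0.256917, so τ_n = 0.306917.
Rearranging for μ₀: μ₀ = (μ_n·τ_n − τ_data·x̄)/τ₀ = (-9.8137·0.306917 − 0.256917·-13.3) / 0.050000 = 0.405005/0.050000 ≈ 8.1.

μ₀ = 8.1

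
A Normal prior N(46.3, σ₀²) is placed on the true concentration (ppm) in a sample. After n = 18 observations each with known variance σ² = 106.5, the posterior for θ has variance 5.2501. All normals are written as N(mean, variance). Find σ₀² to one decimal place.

σ₀² = 46.6

Posterior precision equals prior precision plus data precision: 1/σ_n² = 1/σ₀² + n/σ².
So 1/σ₀² = 1/5.2501 − 18/106.5 = 0.190473 − 0.169014 = 0.021459.
Hence σ₀² = 1/0.021459 ≈ 46.6.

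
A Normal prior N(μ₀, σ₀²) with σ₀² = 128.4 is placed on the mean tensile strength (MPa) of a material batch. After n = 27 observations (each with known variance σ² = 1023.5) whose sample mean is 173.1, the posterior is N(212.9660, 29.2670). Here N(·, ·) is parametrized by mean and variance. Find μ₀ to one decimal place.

μ₀ = 348.0

The posterior mean is a precision-weighted average: μ_n = (τ₀μ₀ + τ_data·x̄)/(τ₀+τ_data), with τ₀=1/σ₀² and τ_data=n/σ².
Here τ₀ = 1/128.4 = 0.007788 and τ_data = 27/1023.5 = 0.026380, so τ_n = 0.034168.
Rearranging for μ₀: μ₀ = (μ_n·τ_n − τ_data·x̄)/τ₀ = (212.9660·0.034168 − 0.026380·173.1) / 0.007788 = 2.710244/0.007788 ≈ 348.0.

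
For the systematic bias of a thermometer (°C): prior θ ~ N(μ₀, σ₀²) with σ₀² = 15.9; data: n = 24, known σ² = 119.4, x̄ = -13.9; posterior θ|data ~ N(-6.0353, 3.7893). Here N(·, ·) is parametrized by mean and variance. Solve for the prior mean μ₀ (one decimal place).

The posterior mean is a precision-weighted average: μ_n = (τ₀μ₀ + τ_data·x̄)/(τ₀+τ_data), with τ₀=1/σ₀² and τ_data=n/σ².
Here τ₀ = 1/15.9 = 0.062893 and τ_data = 24/119.4 = 0.201005, so τ_n = 0.263898.
Rearranging for μ₀: μ₀ = (μ_n·τ_n − τ_data·x̄)/τ₀ = (-6.0353·0.263898 − 0.201005·-13.9) / 0.062893 = 1.201266/0.062893 ≈ 19.1.

μ₀ = 19.1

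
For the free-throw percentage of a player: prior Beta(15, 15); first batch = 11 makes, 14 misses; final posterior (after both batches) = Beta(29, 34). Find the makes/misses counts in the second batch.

Sequential conjugate updates are equivalent to a single update on the pooled data, so total successes = posterior α − prior α and total failures = posterior β − prior β.
Total across both batches: 29−15=14 makes, 34−15=19 misses.
Subtract the first batch: 14−11=3 makes and 19−14=5 misses.

3 makes and 5 misses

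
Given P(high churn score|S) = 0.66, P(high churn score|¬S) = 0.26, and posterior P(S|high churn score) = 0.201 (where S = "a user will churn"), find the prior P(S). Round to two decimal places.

Bayes' rule in odds form gives O(S|E) = O(S)·[P(E|S)/P(E|¬S)], hence O(S) = O(S|E)/LR.
Posterior odds = 0.201/(1−0.201) = 0.2516. LR = 0.66/0.26 = 2.5385.
Prior odds = 0.2516/2.5385 = 0.0991, so P(S) = 0.0991/(1+0.0991) ≈ 0.09.

P(S) = 0.09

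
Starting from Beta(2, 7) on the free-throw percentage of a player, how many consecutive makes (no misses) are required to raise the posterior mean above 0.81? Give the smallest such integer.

After k makes and 0 misses the posterior is Beta(2+k, 7), with mean (2+k)/(2+7+k).
Set (2+k)/(9+k) > 0.81 and solve: k > (0.81·9 − 2)/(1 − 0.81) = 27.842.
The smallest integer exceeding 27.842 is 28, and checking k=28: (30)/(37) = 0.8108 > 0.81.

k = 28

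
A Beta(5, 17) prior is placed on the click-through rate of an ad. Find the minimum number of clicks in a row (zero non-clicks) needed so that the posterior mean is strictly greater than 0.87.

After k clicks and 0 non-clicks the posterior is Beta(5+k, 17), with mean (5+k)/(5+17+k).
Set (5+k)/(22+k) > 0.87 and solve: k > (0.87·22 − 5)/(1 − 0.87) = 108.769.
The smallest integer exceeding 108.769 is 109, and checking k=109: (114)/(131) = 0.8702 > 0.87.

k = 109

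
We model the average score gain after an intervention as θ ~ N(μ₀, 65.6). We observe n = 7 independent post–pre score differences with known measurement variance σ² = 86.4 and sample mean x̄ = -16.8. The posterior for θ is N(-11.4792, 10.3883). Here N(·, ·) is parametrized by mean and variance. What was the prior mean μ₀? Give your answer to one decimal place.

The posterior mean is a precision-weighted average: μ_n = (τ₀μ₀ + τ_data·x̄)/(τ₀+τ_data), with τ₀=1/σ₀² and τ_data=n/σ².
Here τ₀ = 1/65.6 = 0.015244 and τ_data = 7/86.4 = 0.081019, so τ_n = 0.096263.
Rearranging for μ₀: μ₀ = (μ_n·τ_n − τ_data·x̄)/τ₀ = (-11.4792·0.096263 − 0.081019·-16.8) / 0.015244 = 0.256097/0.015244 ≈ 16.8.

μ₀ = 16.8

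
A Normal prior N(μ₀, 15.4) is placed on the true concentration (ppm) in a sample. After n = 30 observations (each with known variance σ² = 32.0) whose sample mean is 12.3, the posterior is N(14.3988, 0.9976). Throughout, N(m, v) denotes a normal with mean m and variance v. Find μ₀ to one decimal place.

μ₀ = 44.7

With known observation variance, the Normal–Normal posterior has precision τ_n = τ₀ + n/σ² and mean μ_n = (τ₀μ₀ + (n/σ²)x̄)/τ_n.
Here τ₀ = 1/15.4 = 0.064935 and τ_data = 30/32.0 = 0.937500, so τ_n = 1.002435.
Rearranging for μ₀: μ₀ = (μ_n·τ_n − τ_data·x̄)/τ₀ = (14.3988·1.002435 − 0.937500·12.3) / 0.064935 = 2.902611/0.064935 ≈ 44.7.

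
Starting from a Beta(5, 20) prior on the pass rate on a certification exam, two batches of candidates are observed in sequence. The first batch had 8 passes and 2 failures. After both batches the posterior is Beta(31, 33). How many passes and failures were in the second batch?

Because Beta–binomial updating is additive in the counts, the combined data contributed (α_post−α_prior, β_post−β_prior) successes and failures.
Total across both batches: 31−5=26 passes, 33−20=13 failures.
Subtract the first batch: 26−8=18 passes and 13−2=11 failures.

18 passes and 11 failures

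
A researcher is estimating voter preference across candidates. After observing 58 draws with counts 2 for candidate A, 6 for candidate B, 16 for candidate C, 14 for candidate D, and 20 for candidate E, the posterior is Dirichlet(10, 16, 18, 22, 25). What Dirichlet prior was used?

Dirichlet(8, 10, 2, 8, 5)

For a Dirichlet(α) prior with multinomial counts c, the posterior is Dirichlet(α + c) componentwise.
Subtract each count from the matching posterior parameter: 10−2=8, 16−6=10, 18−16=2, 22−14=8, 25−20=5.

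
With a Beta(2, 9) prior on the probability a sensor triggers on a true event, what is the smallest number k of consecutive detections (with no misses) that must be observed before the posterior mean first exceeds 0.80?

k = 35

After k detections and 0 misses the posterior is Beta(2+k, 9), with mean (2+k)/(2+9+k).
Set (2+k)/(11+k) > 0.80 and solve: k > (0.80·11 − 2)/(1 − 0.80) = 34.000.
The smallest integer exceeding 34.000 is 35.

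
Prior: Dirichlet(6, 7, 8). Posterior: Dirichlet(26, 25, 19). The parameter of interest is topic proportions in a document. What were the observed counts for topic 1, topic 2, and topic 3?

For a Dirichlet(α) prior with multinomial counts c, the posterior is Dirichlet(α + c) componentwise.
Counts are posterior − prior componentwise: 26−6=20, 25−7=18, 19−8=11.

counts (20, 18, 11)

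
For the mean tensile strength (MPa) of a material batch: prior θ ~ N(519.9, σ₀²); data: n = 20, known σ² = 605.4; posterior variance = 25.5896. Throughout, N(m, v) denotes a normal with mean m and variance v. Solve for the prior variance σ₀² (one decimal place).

Posterior precision equals prior precision plus data precision: 1/σ_n² = 1/σ₀² + n/σ².
So 1/σ₀² = 1/25.5896 − 20/605.4 = 0.039078 − 0.033036 = 0.006042.
Hence σ₀² = 1/0.006042 ≈ 165.5.

σ₀² = 165.5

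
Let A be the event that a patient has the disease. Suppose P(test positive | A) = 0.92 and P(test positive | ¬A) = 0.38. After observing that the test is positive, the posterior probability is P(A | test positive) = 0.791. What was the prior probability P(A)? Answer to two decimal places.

In odds form, posterior odds = prior odds × likelihood ratio, so prior odds = posterior odds ÷ LR.
Posterior odds = 0.791/(1−0.791) = 3.7847. LR = 0.92/0.38 = 2.4211.
Prior odds = 3.7847/2.4211 = 1.5632, so P(A) = 1.5632/(1+1.5632) ≈ 0.61.

P(A) = 0.61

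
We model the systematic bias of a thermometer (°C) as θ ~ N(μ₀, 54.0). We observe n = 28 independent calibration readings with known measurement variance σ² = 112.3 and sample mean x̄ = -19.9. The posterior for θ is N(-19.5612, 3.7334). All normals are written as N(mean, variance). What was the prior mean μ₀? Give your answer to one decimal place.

The posterior mean is a precision-weighted average: μ_n = (τ₀μ₀ + τ_data·x̄)/(τ₀+τ_data), with τ₀=1/σ₀² and τ_data=n/σ².
Here τ₀ = 1/54.0 = 0.018519 and τ_data = 28/112.3 = 0.249332, so τ_n = 0.267851.
Rearranging for μ₀: μ₀ = (μ_n·τ_n − τ_data·x̄)/τ₀ = (-19.5612·0.267851 − 0.249332·-19.9) / 0.018519 = -0.277780/0.018519 ≈ -15.0.

μ₀ = -15.0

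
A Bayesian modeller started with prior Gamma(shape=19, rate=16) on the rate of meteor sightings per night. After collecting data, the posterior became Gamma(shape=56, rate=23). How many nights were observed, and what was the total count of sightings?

Gamma–Poisson conjugacy: posterior shape = α + Σxᵢ, posterior rate = β + n.
Matching: Σxᵢ = 56 − 19 = 37 and n = 23 − 16 = 7.

n = 7 nights with total 37 sightings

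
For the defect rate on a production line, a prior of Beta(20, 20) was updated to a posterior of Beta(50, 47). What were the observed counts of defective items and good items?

A Beta(a, b) prior with s successes and f failures in binomial data gives a Beta(a+s, b+f) posterior.
So s = 50 − 20 = 30 and f = 47 − 20 = 27.

30 defective items and 27 good items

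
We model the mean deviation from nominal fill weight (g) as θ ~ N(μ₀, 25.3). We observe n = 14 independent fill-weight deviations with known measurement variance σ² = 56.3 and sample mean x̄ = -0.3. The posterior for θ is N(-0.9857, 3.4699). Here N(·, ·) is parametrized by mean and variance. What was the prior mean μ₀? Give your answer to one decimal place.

The posterior mean is a precision-weighted average: μ_n = (τ₀μ₀ + τ_data·x̄)/(τ₀+τ_data), with τ₀=1/σ₀² and τ_data=n/σ².
Here τ₀ = 1/25.3 = 0.039526 and τ_data = 14/56.3 = 0.248668, so τ_n = 0.288194.
Rearranging for μ₀: μ₀ = (μ_n·τ_n − τ_data·x̄)/τ₀ = (-0.9857·0.288194 − 0.248668·-0.3) / 0.039526 = -0.209472/0.039526 ≈ -5.3.

μ₀ = -5.3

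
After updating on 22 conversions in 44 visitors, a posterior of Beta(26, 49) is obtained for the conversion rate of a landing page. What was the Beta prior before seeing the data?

Beta(4, 27)

Beta is conjugate to the binomial likelihood: posterior = Beta(α+s, β+f).
So α = 26 − 22 = 4 and β = 49 − 22 = 27.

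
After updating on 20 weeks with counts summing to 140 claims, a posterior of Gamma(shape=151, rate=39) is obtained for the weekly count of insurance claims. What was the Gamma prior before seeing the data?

A Gamma(α, β) prior (rate parametrization) on a Poisson rate with n observations summing to S gives posterior Gamma(α+S, β+n).
So α = 151 − 140 = 11 and β = 39 − 20 = 19.

Gamma(shape=11, rate=19)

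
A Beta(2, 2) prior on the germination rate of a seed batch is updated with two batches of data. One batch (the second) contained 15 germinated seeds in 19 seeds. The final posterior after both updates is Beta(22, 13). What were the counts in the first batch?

Sequential conjugate updates are equivalent to a single update on the pooled data, so total successes = posterior α − prior α and total failures = posterior β − prior β.
Total across both batches: 22−2=20 germinated seeds, 13−2=11 non-germinating seeds.
Subtract the second batch: 20−15=5 germinated seeds and 11−4=7 non-germinating seeds.

5 germinated seeds and 7 non-germinating seeds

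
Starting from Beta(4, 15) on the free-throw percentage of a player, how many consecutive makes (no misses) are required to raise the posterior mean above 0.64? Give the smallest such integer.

After k makes and 0 misses the posterior is Beta(4+k, 15), with mean (4+k)/(4+15+k).
Set (4+k)/(19+k) > 0.64 and solve: k > (0.64·19 − 4)/(1 − 0.64) = 22.667.
The smallest integer exceeding 22.667 is 23, and checking k=23: (27)/(42) = 0.6429 > 0.64.

k = 23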